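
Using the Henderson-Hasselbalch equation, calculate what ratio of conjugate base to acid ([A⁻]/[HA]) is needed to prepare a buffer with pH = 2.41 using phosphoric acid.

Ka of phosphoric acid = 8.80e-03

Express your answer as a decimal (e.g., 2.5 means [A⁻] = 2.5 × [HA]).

pKa = -log(8.80e-03) = 2.0555. pH = pKa + log([A⁻]/[HA]), so log([A⁻]/[HA]) = pH − pKa = 2.41 − 2.0555 = 0.3545. [A⁻]/[HA] = 10^(0.3545) = 2.26

[A⁻]/[HA] = 2.26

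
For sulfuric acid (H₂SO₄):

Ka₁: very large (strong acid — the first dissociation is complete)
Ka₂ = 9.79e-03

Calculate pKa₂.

pKa₂ = -log(Ka₂) = -log(9.79e-03) = 2.01.

pK_{a2} = 2.01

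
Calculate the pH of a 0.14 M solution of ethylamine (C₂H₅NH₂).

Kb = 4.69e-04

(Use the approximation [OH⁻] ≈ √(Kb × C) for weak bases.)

[OH⁻] = √(Kb × C) = √(4.69e-04 × 0.14) = 8.1031e-03. pOH = 2.09, pH = 14 - pOH

pH = 11.91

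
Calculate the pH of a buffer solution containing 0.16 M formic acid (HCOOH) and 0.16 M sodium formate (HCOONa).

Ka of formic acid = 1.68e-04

pKa = -log(1.68e-04) = 3.77. pH = pKa + log([A⁻]/[HA]) = 3.77 + log(0.16/0.16)

pH = 3.77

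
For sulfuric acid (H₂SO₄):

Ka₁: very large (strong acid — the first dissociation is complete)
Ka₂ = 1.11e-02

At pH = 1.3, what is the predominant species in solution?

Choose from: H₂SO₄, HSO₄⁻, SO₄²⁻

The first dissociation is complete, so H₂SO₄ itself is never the predominant species in water; pKa₂ = -log(1.11e-02) = 1.95. For a polyprotic acid the predominant species crosses at each pKa: below pKa_n the protonated form dominates, above it the deprotonated form does. At pH = 1.3, the predominant species is HSO₄⁻.

HSO₄⁻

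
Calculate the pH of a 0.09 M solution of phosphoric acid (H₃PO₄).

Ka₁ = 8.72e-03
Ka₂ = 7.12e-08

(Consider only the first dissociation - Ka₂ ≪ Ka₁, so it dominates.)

First dissociation dominates. From Ka₁ = [H⁺][HA⁻]/[H₂A], x² + Ka₁·x − Ka₁·C = 0 with C = 0.09 M and Ka₁ = 8.72e-03. Solving: [H⁺] = (−Ka₁ + √(Ka₁² + 4·Ka₁·C)) / 2 = 2.3992e-02 M. pH = -log(2.3992e-02) = 1.62.

pH = 1.62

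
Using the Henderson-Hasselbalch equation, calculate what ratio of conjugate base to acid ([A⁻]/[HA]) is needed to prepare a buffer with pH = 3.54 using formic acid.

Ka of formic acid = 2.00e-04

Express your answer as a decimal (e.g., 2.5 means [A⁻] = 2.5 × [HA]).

pKa = -log(2.00e-04) = 3.6990. pH = pKa + log([A⁻]/[HA]), so log([A⁻]/[HA]) = pH − pKa = 3.54 − 3.6990 = -0.1590. [A⁻]/[HA] = 10^(-0.1590) = 0.693

[A⁻]/[HA] = 0.693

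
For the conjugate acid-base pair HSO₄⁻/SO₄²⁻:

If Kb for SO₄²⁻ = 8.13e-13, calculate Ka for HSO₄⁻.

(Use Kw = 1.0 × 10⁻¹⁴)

For a conjugate pair Ka × Kb = Kw, so Ka = Kw/Kb = 1.0 × 10⁻¹⁴ / 8.13e-13 = 1.23e-02.

K_a = 1.23e-02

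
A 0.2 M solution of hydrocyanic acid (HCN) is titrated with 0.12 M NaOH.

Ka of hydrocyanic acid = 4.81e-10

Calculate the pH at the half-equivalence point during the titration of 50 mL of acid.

At half-equivalence [HA] = [A⁻], so Henderson-Hasselbalch gives pH = pKa = -log(4.81e-10) = 9.32.

pH = pKa = 9.32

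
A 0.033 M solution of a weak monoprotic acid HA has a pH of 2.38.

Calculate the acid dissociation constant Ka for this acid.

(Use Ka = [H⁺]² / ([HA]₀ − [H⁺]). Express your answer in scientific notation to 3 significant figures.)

[H⁺] = 10^(−pH) = 10^(−2.38) = 4.169e-03 M. For HA ⇌ H⁺ + A⁻, Ka = [H⁺][A⁻]/[HA] = [H⁺]² / ([HA]₀ − [H⁺]) = (4.169e-03)² / (0.033 − 4.169e-03) = 6.03e-04.

K_a = 6.03e-04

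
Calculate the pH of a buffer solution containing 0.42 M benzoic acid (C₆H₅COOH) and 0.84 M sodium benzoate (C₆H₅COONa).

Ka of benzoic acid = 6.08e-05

pKa = -log(6.08e-05) = 4.22. pH = pKa + log([A⁻]/[HA]) = 4.22 + log(0.84/0.42)

pH = 4.52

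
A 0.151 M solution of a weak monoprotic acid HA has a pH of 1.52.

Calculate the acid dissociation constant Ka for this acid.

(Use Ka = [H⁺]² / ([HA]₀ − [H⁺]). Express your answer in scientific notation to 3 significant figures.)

[H⁺] = 10^(−pH) = 10^(−1.52) = 3.020e-02 M. For HA ⇌ H⁺ + A⁻, Ka = [H⁺][A⁻]/[HA] = [H⁺]² / ([HA]₀ − [H⁺]) = (3.020e-02)² / (0.151 − 3.020e-02) = 7.55e-03.

K_a = 7.55e-03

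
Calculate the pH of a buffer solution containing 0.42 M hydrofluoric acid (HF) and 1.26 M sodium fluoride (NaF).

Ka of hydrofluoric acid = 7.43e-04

pKa = -log(7.43e-04) = 3.13. pH = pKa + log([A⁻]/[HA]) = 3.13 + log(1.26/0.42)

pH = 3.61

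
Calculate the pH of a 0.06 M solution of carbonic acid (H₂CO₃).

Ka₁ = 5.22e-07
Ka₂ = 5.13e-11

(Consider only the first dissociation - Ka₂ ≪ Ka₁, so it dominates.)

First dissociation dominates. From Ka₁ = [H⁺][HA⁻]/[H₂A], x² + Ka₁·x − Ka₁·C = 0 with C = 0.06 M and Ka₁ = 5.22e-07. Solving: [H⁺] = (−Ka₁ + √(Ka₁² + 4·Ka₁·C)) / 2 = 1.7671e-04 M. pH = -log(1.7671e-04) = 3.75.

pH = 3.75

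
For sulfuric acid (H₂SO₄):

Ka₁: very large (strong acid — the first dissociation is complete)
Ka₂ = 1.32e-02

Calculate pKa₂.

pKa₂ = -log(Ka₂) = -log(1.32e-02) = 1.88.

pK_{a2} = 1.88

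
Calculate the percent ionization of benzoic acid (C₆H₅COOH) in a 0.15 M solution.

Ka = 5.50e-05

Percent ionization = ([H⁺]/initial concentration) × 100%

Using Ka equilibrium: x² + Ka×x - Ka×C = 0. Solving: [H⁺] = 2.8449e-03. Percent = (2.8449e-03/0.15) × 100

Percent ionization = 1.9%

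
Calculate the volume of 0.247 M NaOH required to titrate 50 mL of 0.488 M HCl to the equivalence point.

At equivalence: moles acid = moles base. moles HCl = 0.488 × 50/1000 = 0.0244 mol. V_base = moles / 0.247 × 1000 = 98.8 mL.

V_{base} = 98.8 mL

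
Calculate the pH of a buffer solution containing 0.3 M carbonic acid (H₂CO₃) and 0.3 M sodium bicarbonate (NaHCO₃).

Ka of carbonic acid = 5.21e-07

pKa = -log(5.21e-07) = 6.28. pH = pKa + log([A⁻]/[HA]) = 6.28 + log(0.3/0.3)

pH = 6.28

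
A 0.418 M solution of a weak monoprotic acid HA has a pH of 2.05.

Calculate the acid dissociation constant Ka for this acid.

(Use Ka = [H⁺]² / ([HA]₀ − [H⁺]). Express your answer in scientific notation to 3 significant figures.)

[H⁺] = 10^(−pH) = 10^(−2.05) = 8.913e-03 M. For HA ⇌ H⁺ + A⁻, Ka = [H⁺][A⁻]/[HA] = [H⁺]² / ([HA]₀ − [H⁺]) = (8.913e-03)² / (0.418 − 8.913e-03) = 1.94e-04.

K_a = 1.94e-04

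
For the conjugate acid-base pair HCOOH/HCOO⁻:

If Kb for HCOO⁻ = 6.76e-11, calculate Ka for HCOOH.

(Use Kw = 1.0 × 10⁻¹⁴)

For a conjugate pair Ka × Kb = Kw, so Ka = Kw/Kb = 1.0 × 10⁻¹⁴ / 6.76e-11 = 1.48e-04.

K_a = 1.48e-04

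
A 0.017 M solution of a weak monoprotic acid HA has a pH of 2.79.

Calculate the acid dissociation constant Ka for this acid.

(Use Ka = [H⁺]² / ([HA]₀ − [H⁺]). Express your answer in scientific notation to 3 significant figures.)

[H⁺] = 10^(−pH) = 10^(−2.79) = 1.622e-03 M. For HA ⇌ H⁺ + A⁻, Ka = [H⁺][A⁻]/[HA] = [H⁺]² / ([HA]₀ − [H⁺]) = (1.622e-03)² / (0.017 − 1.622e-03) = 1.71e-04.

K_a = 1.71e-04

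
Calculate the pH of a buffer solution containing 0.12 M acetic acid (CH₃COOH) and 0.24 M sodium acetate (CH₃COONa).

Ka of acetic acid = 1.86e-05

pKa = -log(1.86e-05) = 4.73. pH = pKa + log([A⁻]/[HA]) = 4.73 + log(0.24/0.12)

pH = 5.03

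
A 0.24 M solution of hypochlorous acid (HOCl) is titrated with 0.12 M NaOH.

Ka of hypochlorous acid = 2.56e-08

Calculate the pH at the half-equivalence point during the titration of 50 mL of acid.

At half-equivalence [HA] = [A⁻], so Henderson-Hasselbalch gives pH = pKa = -log(2.56e-08) = 7.59.

pH = pKa = 7.59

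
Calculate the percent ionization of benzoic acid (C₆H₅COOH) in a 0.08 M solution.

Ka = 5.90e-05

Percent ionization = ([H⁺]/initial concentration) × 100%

Using Ka equilibrium: x² + Ka×x - Ka×C = 0. Solving: [H⁺] = 2.1433e-03. Percent = (2.1433e-03/0.08) × 100

Percent ionization = 2.68%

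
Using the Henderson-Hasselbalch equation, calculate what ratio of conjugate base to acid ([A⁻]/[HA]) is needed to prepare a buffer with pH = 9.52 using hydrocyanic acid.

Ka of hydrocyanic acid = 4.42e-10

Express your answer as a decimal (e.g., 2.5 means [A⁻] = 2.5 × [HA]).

pKa = -log(4.42e-10) = 9.3546. pH = pKa + log([A⁻]/[HA]), so log([A⁻]/[HA]) = pH − pKa = 9.52 − 9.3546 = 0.1654. [A⁻]/[HA] = 10^(0.1654) = 1.46

[A⁻]/[HA] = 1.46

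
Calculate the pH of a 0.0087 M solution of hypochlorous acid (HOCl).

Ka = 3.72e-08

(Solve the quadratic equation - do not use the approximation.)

x² + Ka×x - Ka×C = 0. Using quadratic formula: [H⁺] = 1.7971e-05

pH = 4.75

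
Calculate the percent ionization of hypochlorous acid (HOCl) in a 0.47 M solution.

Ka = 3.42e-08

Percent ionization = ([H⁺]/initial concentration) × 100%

Using Ka equilibrium: x² + Ka×x - Ka×C = 0. Solving: [H⁺] = 1.2677e-04. Percent = (1.2677e-04/0.47) × 100

Percent ionization = 0.027%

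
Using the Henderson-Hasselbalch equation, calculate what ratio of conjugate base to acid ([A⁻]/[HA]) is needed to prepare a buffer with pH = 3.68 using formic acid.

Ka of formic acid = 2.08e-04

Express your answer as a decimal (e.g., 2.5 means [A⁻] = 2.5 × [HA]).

pKa = -log(2.08e-04) = 3.6819. pH = pKa + log([A⁻]/[HA]), so log([A⁻]/[HA]) = pH − pKa = 3.68 − 3.6819 = -0.0019. [A⁻]/[HA] = 10^(-0.0019) = 0.996

[A⁻]/[HA] = 0.996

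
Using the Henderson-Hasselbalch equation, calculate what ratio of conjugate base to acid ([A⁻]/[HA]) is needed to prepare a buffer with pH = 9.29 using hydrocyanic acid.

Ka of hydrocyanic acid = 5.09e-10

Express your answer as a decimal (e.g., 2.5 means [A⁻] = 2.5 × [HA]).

pKa = -log(5.09e-10) = 9.2933. pH = pKa + log([A⁻]/[HA]), so log([A⁻]/[HA]) = pH − pKa = 9.29 − 9.2933 = -0.0033. [A⁻]/[HA] = 10^(-0.0033) = 0.992

[A⁻]/[HA] = 0.992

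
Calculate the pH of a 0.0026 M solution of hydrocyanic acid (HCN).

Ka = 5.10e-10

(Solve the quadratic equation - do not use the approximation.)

x² + Ka×x - Ka×C = 0. Using quadratic formula: [H⁺] = 1.1513e-06

pH = 5.94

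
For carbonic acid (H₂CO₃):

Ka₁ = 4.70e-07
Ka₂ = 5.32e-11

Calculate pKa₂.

pKa₂ = -log(Ka₂) = -log(5.32e-11) = 10.27.

pK_{a2} = 10.27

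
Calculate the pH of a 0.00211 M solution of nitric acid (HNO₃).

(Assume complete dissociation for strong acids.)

[H⁺] = 0.00211 M for strong acid. pH = -log[H⁺] = -log(0.00211)

pH = 2.68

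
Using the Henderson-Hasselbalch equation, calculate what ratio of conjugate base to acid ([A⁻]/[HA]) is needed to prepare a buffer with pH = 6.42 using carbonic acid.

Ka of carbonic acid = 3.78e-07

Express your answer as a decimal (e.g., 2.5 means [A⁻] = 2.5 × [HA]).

pKa = -log(3.78e-07) = 6.4225. pH = pKa + log([A⁻]/[HA]), so log([A⁻]/[HA]) = pH − pKa = 6.42 − 6.4225 = -0.0025. [A⁻]/[HA] = 10^(-0.0025) = 0.994

[A⁻]/[HA] = 0.994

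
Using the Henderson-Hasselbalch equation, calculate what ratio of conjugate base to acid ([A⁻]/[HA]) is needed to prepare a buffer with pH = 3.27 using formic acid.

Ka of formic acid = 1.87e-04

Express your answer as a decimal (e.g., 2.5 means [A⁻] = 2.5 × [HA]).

pKa = -log(1.87e-04) = 3.7282. pH = pKa + log([A⁻]/[HA]), so log([A⁻]/[HA]) = pH − pKa = 3.27 − 3.7282 = -0.4582. [A⁻]/[HA] = 10^(-0.4582) = 0.348

[A⁻]/[HA] = 0.348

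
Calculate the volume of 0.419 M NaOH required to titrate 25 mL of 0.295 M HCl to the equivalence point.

At equivalence: moles acid = moles base. moles HCl = 0.295 × 25/1000 = 0.007375 mol. V_base = moles / 0.419 × 1000 = 17.6 mL.

V_{base} = 17.6 mL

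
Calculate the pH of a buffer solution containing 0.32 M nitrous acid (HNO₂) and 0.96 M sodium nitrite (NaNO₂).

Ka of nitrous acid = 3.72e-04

pKa = -log(3.72e-04) = 3.43. pH = pKa + log([A⁻]/[HA]) = 3.43 + log(0.96/0.32)

pH = 3.91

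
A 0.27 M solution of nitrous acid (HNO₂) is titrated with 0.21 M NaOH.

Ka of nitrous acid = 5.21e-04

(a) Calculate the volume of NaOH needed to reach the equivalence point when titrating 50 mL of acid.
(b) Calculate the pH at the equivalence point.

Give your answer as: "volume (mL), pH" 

moles acid = 0.27 × 50/1000 = 0.0135 mol; V_base = moles/0.21 × 1000 = 64.3 mL. At equivalence only the conjugate base is present: [A⁻] = 0.0135/0.114 = 1.1812e-01 M. Kb = Kw/Ka = 1.92e-11; [OH⁻] = √(Kb × [A⁻]) = 1.5057e-06; pOH = 5.82; pH = 14 - pOH = 8.18.

V = 64.3 mL, pH = 8.18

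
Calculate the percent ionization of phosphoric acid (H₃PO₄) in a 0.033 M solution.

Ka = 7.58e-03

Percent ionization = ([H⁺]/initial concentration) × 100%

Using Ka equilibrium: x² + Ka×x - Ka×C = 0. Solving: [H⁺] = 1.2474e-02. Percent = (1.2474e-02/0.033) × 100

Percent ionization = 37.8%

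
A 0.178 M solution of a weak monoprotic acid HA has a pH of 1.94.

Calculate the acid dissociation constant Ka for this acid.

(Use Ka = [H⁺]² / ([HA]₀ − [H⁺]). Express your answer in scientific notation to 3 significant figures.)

[H⁺] = 10^(−pH) = 10^(−1.94) = 1.148e-02 M. For HA ⇌ H⁺ + A⁻, Ka = [H⁺][A⁻]/[HA] = [H⁺]² / ([HA]₀ − [H⁺]) = (1.148e-02)² / (0.178 − 1.148e-02) = 7.92e-04.

K_a = 7.92e-04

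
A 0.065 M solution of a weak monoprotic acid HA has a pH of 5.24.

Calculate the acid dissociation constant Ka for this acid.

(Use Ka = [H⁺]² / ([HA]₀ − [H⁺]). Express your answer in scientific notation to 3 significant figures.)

[H⁺] = 10^(−pH) = 10^(−5.24) = 5.754e-06 M. For HA ⇌ H⁺ + A⁻, Ka = [H⁺][A⁻]/[HA] = [H⁺]² / ([HA]₀ − [H⁺]) = (5.754e-06)² / (0.065 − 5.754e-06) = 5.09e-10.

K_a = 5.09e-10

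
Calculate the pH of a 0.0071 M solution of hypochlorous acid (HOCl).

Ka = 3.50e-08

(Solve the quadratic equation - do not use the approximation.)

x² + Ka×x - Ka×C = 0. Using quadratic formula: [H⁺] = 1.5746e-05

pH = 4.80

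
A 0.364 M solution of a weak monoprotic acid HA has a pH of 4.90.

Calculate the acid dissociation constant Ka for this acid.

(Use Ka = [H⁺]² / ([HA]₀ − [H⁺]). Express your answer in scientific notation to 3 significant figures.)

[H⁺] = 10^(−pH) = 10^(−4.90) = 1.259e-05 M. For HA ⇌ H⁺ + A⁻, Ka = [H⁺][A⁻]/[HA] = [H⁺]² / ([HA]₀ − [H⁺]) = (1.259e-05)² / (0.364 − 1.259e-05) = 4.35e-10.

K_a = 4.35e-10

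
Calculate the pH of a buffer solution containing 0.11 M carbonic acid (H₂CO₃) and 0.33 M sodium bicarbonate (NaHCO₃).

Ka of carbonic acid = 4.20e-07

pKa = -log(4.20e-07) = 6.38. pH = pKa + log([A⁻]/[HA]) = 6.38 + log(0.33/0.11)

pH = 6.85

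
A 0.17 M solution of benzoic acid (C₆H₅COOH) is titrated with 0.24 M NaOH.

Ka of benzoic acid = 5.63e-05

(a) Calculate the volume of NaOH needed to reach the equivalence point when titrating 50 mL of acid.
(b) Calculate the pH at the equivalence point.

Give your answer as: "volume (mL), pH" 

moles acid = 0.17 × 50/1000 = 0.0085 mol; V_base = moles/0.24 × 1000 = 35.4 mL. At equivalence only the conjugate base is present: [A⁻] = 0.0085/0.085 = 9.9512e-02 M. Kb = Kw/Ka = 1.78e-10; [OH⁻] = √(Kb × [A⁻]) = 4.2042e-06; pOH = 5.38; pH = 14 - pOH = 8.62.

V = 35.4 mL, pH = 8.62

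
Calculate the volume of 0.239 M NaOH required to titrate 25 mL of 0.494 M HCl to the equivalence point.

At equivalence: moles acid = moles base. moles HCl = 0.494 × 25/1000 = 0.01235 mol. V_base = moles / 0.239 × 1000 = 51.7 mL.

V_{base} = 51.7 mL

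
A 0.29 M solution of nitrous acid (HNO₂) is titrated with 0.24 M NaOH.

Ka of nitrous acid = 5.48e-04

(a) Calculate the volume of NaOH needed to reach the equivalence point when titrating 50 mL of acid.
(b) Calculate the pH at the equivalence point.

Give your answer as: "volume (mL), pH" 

moles acid = 0.29 × 50/1000 = 0.0145 mol; V_base = moles/0.24 × 1000 = 60.4 mL. At equivalence only the conjugate base is present: [A⁻] = 0.0145/0.110 = 1.3132e-01 M. Kb = Kw/Ka = 1.82e-11; [OH⁻] = √(Kb × [A⁻]) = 1.5480e-06; pOH = 5.81; pH = 14 - pOH = 8.19.

V = 60.4 mL, pH = 8.19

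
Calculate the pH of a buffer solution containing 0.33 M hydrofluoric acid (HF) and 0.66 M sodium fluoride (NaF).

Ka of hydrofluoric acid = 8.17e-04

pKa = -log(8.17e-04) = 3.09. pH = pKa + log([A⁻]/[HA]) = 3.09 + log(0.66/0.33)

pH = 3.39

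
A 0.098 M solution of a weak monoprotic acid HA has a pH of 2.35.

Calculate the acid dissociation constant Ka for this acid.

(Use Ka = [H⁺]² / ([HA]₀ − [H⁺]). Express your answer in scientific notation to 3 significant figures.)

[H⁺] = 10^(−pH) = 10^(−2.35) = 4.467e-03 M. For HA ⇌ H⁺ + A⁻, Ka = [H⁺][A⁻]/[HA] = [H⁺]² / ([HA]₀ − [H⁺]) = (4.467e-03)² / (0.098 − 4.467e-03) = 2.13e-04.

K_a = 2.13e-04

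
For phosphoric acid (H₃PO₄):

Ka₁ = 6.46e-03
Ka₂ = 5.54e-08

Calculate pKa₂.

pKa₂ = -log(Ka₂) = -log(5.54e-08) = 7.26.

pK_{a2} = 7.26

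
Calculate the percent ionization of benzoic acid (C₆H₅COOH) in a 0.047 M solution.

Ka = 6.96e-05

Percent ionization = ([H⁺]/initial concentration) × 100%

Using Ka equilibrium: x² + Ka×x - Ka×C = 0. Solving: [H⁺] = 1.7742e-03. Percent = (1.7742e-03/0.047) × 100

Percent ionization = 3.77%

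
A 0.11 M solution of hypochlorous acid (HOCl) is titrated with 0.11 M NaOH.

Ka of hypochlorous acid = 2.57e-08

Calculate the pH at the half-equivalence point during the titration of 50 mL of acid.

At half-equivalence [HA] = [A⁻], so Henderson-Hasselbalch gives pH = pKa = -log(2.57e-08) = 7.59.

pH = pKa = 7.59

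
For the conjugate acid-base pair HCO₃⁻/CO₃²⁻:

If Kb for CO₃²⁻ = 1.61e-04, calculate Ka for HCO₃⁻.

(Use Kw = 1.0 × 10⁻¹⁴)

For a conjugate pair Ka × Kb = Kw, so Ka = Kw/Kb = 1.0 × 10⁻¹⁴ / 1.61e-04 = 6.21e-11.

K_a = 6.21e-11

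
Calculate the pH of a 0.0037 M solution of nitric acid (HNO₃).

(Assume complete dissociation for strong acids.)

[H⁺] = 0.0037 M for strong acid. pH = -log[H⁺] = -log(0.0037)

pH = 2.43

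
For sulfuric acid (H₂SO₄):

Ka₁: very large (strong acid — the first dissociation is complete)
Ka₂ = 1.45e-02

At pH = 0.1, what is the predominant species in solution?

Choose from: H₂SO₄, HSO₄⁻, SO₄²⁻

The first dissociation is complete, so H₂SO₄ itself is never the predominant species in water; pKa₂ = -log(1.45e-02) = 1.84. For a polyprotic acid the predominant species crosses at each pKa: below pKa_n the protonated form dominates, above it the deprotonated form does. At pH = 0.1, the predominant species is HSO₄⁻.

HSO₄⁻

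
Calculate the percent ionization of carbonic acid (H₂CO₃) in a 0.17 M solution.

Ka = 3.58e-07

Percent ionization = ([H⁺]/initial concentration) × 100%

Using Ka equilibrium: x² + Ka×x - Ka×C = 0. Solving: [H⁺] = 2.4652e-04. Percent = (2.4652e-04/0.17) × 100

Percent ionization = 0.145%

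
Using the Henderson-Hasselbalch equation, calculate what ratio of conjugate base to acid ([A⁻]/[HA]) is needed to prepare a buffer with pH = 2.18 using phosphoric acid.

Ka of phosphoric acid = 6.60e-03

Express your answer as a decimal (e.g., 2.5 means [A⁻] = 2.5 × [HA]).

pKa = -log(6.60e-03) = 2.1805. pH = pKa + log([A⁻]/[HA]), so log([A⁻]/[HA]) = pH − pKa = 2.18 − 2.1805 = -0.0005. [A⁻]/[HA] = 10^(-0.0005) = 0.999

[A⁻]/[HA] = 0.999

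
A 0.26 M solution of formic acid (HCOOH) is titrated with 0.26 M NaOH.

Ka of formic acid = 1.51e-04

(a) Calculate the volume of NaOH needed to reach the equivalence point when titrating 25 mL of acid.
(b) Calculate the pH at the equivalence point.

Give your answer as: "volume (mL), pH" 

moles acid = 0.26 × 25/1000 = 0.0065 mol; V_base = moles/0.26 × 1000 = 25.0 mL. At equivalence only the conjugate base is present: [A⁻] = 0.0065/0.050 = 1.3000e-01 M. Kb = Kw/Ka = 6.62e-11; [OH⁻] = √(Kb × [A⁻]) = 2.9342e-06; pOH = 5.53; pH = 14 - pOH = 8.47.

V = 25.0 mL, pH = 8.47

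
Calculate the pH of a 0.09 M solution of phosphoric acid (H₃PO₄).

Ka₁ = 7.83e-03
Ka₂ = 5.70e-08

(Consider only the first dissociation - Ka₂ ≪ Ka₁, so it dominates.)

First dissociation dominates. From Ka₁ = [H⁺][HA⁻]/[H₂A], x² + Ka₁·x − Ka₁·C = 0 with C = 0.09 M and Ka₁ = 7.83e-03. Solving: [H⁺] = (−Ka₁ + √(Ka₁² + 4·Ka₁·C)) / 2 = 2.2918e-02 M. pH = -log(2.2918e-02) = 1.64.

pH = 1.64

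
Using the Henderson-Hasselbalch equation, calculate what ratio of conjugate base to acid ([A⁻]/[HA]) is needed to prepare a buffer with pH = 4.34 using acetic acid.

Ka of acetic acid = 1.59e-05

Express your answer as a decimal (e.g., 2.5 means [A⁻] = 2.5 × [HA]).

pKa = -log(1.59e-05) = 4.7986. pH = pKa + log([A⁻]/[HA]), so log([A⁻]/[HA]) = pH − pKa = 4.34 − 4.7986 = -0.4586. [A⁻]/[HA] = 10^(-0.4586) = 0.348

[A⁻]/[HA] = 0.348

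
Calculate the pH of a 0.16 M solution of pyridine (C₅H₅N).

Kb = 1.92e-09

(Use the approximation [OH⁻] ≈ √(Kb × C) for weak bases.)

[OH⁻] = √(Kb × C) = √(1.92e-09 × 0.16) = 1.7527e-05. pOH = 4.76, pH = 14 - pOH

pH = 9.24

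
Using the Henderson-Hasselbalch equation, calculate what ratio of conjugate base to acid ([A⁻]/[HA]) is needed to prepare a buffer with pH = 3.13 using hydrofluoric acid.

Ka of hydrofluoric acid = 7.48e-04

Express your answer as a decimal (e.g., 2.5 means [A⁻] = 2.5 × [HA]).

pKa = -log(7.48e-04) = 3.1261. pH = pKa + log([A⁻]/[HA]), so log([A⁻]/[HA]) = pH − pKa = 3.13 − 3.1261 = 0.0039. [A⁻]/[HA] = 10^(0.0039) = 1.01

[A⁻]/[HA] = 1.01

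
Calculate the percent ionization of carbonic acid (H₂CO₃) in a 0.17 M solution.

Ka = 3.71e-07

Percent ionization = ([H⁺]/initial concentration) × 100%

Using Ka equilibrium: x² + Ka×x - Ka×C = 0. Solving: [H⁺] = 2.5095e-04. Percent = (2.5095e-04/0.17) × 100

Percent ionization = 0.148%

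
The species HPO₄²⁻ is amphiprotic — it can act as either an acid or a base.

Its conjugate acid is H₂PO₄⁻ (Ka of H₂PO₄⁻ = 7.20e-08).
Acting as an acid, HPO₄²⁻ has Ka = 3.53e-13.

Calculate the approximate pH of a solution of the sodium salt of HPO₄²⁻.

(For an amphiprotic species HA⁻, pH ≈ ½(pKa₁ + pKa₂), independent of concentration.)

pKa₁ = -log(7.20e-08) = 7.14; pKa₂ = -log(3.53e-13) = 12.45. For an amphiprotic species, pH ≈ ½(pKa₁ + pKa₂) = ½(7.14 + 12.45) = 9.80.

pH = 9.80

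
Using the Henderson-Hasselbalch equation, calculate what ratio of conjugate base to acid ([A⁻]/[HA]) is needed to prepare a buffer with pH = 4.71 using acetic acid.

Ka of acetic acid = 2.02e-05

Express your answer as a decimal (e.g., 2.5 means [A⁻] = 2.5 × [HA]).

pKa = -log(2.02e-05) = 4.6946. pH = pKa + log([A⁻]/[HA]), so log([A⁻]/[HA]) = pH − pKa = 4.71 − 4.6946 = 0.0154. [A⁻]/[HA] = 10^(0.0154) = 1.04

[A⁻]/[HA] = 1.04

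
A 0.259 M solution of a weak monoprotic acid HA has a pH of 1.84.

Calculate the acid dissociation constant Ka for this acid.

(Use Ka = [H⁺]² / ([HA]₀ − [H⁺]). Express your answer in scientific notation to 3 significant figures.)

[H⁺] = 10^(−pH) = 10^(−1.84) = 1.445e-02 M. For HA ⇌ H⁺ + A⁻, Ka = [H⁺][A⁻]/[HA] = [H⁺]² / ([HA]₀ − [H⁺]) = (1.445e-02)² / (0.259 − 1.445e-02) = 8.54e-04.

K_a = 8.54e-04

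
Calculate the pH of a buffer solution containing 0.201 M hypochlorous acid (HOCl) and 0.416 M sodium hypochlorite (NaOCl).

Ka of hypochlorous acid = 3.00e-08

pKa = -log(3.00e-08) = 7.52. pH = pKa + log([A⁻]/[HA]) = 7.52 + log(0.416/0.201)

pH = 7.84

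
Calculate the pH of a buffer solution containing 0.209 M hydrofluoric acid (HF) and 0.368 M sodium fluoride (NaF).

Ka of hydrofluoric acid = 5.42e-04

pKa = -log(5.42e-04) = 3.27. pH = pKa + log([A⁻]/[HA]) = 3.27 + log(0.368/0.209)

pH = 3.51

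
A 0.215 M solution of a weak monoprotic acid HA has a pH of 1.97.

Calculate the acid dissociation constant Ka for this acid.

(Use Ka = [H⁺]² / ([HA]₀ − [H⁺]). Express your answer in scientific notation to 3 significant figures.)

[H⁺] = 10^(−pH) = 10^(−1.97) = 1.072e-02 M. For HA ⇌ H⁺ + A⁻, Ka = [H⁺][A⁻]/[HA] = [H⁺]² / ([HA]₀ − [H⁺]) = (1.072e-02)² / (0.215 − 1.072e-02) = 5.62e-04.

K_a = 5.62e-04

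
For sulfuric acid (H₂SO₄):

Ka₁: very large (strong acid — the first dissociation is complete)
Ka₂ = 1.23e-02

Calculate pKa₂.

pKa₂ = -log(Ka₂) = -log(1.23e-02) = 1.91.

pK_{a2} = 1.91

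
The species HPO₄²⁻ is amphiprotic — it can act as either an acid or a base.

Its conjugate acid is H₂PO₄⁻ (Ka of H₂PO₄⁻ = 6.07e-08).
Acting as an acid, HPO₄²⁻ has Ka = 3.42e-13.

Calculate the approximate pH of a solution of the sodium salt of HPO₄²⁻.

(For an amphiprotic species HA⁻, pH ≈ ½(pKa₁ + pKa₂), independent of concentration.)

pKa₁ = -log(6.07e-08) = 7.22; pKa₂ = -log(3.42e-13) = 12.47. For an amphiprotic species, pH ≈ ½(pKa₁ + pKa₂) = ½(7.22 + 12.47) = 9.84.

pH = 9.84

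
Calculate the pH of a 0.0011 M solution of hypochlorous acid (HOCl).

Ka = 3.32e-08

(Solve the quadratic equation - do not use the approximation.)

x² + Ka×x - Ka×C = 0. Using quadratic formula: [H⁺] = 6.0266e-06

pH = 5.22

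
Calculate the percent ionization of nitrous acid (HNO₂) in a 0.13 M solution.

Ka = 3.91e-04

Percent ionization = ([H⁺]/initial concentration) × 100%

Using Ka equilibrium: x² + Ka×x - Ka×C = 0. Solving: [H⁺] = 6.9367e-03. Percent = (6.9367e-03/0.13) × 100

Percent ionization = 5.34%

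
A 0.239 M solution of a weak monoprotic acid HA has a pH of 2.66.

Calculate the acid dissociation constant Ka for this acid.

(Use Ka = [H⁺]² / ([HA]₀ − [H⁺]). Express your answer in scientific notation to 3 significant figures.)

[H⁺] = 10^(−pH) = 10^(−2.66) = 2.188e-03 M. For HA ⇌ H⁺ + A⁻, Ka = [H⁺][A⁻]/[HA] = [H⁺]² / ([HA]₀ − [H⁺]) = (2.188e-03)² / (0.239 − 2.188e-03) = 2.02e-05.

K_a = 2.02e-05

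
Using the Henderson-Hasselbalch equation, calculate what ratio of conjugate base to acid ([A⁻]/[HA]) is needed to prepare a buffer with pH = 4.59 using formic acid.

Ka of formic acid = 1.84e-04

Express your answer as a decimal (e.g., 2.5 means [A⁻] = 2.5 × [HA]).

pKa = -log(1.84e-04) = 3.7352. pH = pKa + log([A⁻]/[HA]), so log([A⁻]/[HA]) = pH − pKa = 4.59 − 3.7352 = 0.8548. [A⁻]/[HA] = 10^(0.8548) = 7.16

[A⁻]/[HA] = 7.16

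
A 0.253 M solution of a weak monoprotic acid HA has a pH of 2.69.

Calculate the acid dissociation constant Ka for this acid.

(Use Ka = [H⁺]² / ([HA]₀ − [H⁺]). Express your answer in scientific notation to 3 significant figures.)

[H⁺] = 10^(−pH) = 10^(−2.69) = 2.042e-03 M. For HA ⇌ H⁺ + A⁻, Ka = [H⁺][A⁻]/[HA] = [H⁺]² / ([HA]₀ − [H⁺]) = (2.042e-03)² / (0.253 − 2.042e-03) = 1.66e-05.

K_a = 1.66e-05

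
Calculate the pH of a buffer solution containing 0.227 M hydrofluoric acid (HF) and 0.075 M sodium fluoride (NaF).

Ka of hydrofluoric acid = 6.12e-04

pKa = -log(6.12e-04) = 3.21. pH = pKa + log([A⁻]/[HA]) = 3.21 + log(0.075/0.227)

pH = 2.73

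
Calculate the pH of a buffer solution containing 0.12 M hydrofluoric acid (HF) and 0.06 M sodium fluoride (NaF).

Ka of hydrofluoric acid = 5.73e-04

pKa = -log(5.73e-04) = 3.24. pH = pKa + log([A⁻]/[HA]) = 3.24 + log(0.06/0.12)

pH = 2.94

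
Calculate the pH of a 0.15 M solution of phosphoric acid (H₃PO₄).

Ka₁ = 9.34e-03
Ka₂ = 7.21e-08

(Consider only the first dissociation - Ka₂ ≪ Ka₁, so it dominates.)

First dissociation dominates. From Ka₁ = [H⁺][HA⁻]/[H₂A], x² + Ka₁·x − Ka₁·C = 0 with C = 0.15 M and Ka₁ = 9.34e-03. Solving: [H⁺] = (−Ka₁ + √(Ka₁² + 4·Ka₁·C)) / 2 = 3.3050e-02 M. pH = -log(3.3050e-02) = 1.48.

pH = 1.48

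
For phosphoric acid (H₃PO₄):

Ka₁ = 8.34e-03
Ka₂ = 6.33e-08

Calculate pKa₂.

pKa₂ = -log(Ka₂) = -log(6.33e-08) = 7.20.

pK_{a2} = 7.20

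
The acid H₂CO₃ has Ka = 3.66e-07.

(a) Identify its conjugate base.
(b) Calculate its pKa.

(a) The conjugate base is formed by removing one H⁺ from H₂CO₃, giving HCO₃⁻. (b) pKa = -log(Ka) = -log(3.66e-07) = 6.44.

Conjugate base: HCO₃⁻; pK_a = 6.44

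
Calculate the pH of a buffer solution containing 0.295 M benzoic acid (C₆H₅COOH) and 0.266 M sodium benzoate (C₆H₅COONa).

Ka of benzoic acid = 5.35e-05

pKa = -log(5.35e-05) = 4.27. pH = pKa + log([A⁻]/[HA]) = 4.27 + log(0.266/0.295)

pH = 4.23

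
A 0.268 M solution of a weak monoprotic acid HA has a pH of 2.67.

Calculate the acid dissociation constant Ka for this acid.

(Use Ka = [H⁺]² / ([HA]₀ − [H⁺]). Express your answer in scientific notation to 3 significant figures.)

[H⁺] = 10^(−pH) = 10^(−2.67) = 2.138e-03 M. For HA ⇌ H⁺ + A⁻, Ka = [H⁺][A⁻]/[HA] = [H⁺]² / ([HA]₀ − [H⁺]) = (2.138e-03)² / (0.268 − 2.138e-03) = 1.72e-05.

K_a = 1.72e-05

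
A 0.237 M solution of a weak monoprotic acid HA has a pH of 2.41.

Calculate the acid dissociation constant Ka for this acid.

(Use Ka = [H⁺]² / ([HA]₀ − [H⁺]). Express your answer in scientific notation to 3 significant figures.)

[H⁺] = 10^(−pH) = 10^(−2.41) = 3.890e-03 M. For HA ⇌ H⁺ + A⁻, Ka = [H⁺][A⁻]/[HA] = [H⁺]² / ([HA]₀ − [H⁺]) = (3.890e-03)² / (0.237 − 3.890e-03) = 6.49e-05.

K_a = 6.49e-05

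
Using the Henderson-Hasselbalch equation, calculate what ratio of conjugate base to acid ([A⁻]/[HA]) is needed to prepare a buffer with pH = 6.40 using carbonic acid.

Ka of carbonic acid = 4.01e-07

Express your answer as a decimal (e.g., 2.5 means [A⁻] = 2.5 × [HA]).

pKa = -log(4.01e-07) = 6.3969. pH = pKa + log([A⁻]/[HA]), so log([A⁻]/[HA]) = pH − pKa = 6.40 − 6.3969 = 0.0031. [A⁻]/[HA] = 10^(0.0031) = 1.01

[A⁻]/[HA] = 1.01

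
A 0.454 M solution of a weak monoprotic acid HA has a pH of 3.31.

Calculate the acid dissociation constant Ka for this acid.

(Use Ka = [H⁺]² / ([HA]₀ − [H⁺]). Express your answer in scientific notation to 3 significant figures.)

[H⁺] = 10^(−pH) = 10^(−3.31) = 4.898e-04 M. For HA ⇌ H⁺ + A⁻, Ka = [H⁺][A⁻]/[HA] = [H⁺]² / ([HA]₀ − [H⁺]) = (4.898e-04)² / (0.454 − 4.898e-04) = 5.29e-07.

K_a = 5.29e-07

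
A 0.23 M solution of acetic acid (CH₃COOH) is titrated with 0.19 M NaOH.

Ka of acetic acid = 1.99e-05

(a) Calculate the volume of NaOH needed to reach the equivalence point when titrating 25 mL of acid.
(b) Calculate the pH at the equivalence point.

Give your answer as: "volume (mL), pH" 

moles acid = 0.23 × 25/1000 = 0.00575 mol; V_base = moles/0.19 × 1000 = 30.3 mL. At equivalence only the conjugate base is present: [A⁻] = 0.00575/0.055 = 1.0405e-01 M. Kb = Kw/Ka = 5.03e-10; [OH⁻] = √(Kb × [A⁻]) = 7.2309e-06; pOH = 5.14; pH = 14 - pOH = 8.86.

V = 30.3 mL, pH = 8.86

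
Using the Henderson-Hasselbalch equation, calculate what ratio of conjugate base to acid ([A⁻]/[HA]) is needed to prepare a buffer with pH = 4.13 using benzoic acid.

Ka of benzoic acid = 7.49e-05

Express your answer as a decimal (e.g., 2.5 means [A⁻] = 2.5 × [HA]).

pKa = -log(7.49e-05) = 4.1255. pH = pKa + log([A⁻]/[HA]), so log([A⁻]/[HA]) = pH − pKa = 4.13 − 4.1255 = 0.0045. [A⁻]/[HA] = 10^(0.0045) = 1.01

[A⁻]/[HA] = 1.01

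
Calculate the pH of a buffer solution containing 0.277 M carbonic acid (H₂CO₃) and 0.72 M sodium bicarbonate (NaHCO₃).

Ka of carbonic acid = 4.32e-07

pKa = -log(4.32e-07) = 6.36. pH = pKa + log([A⁻]/[HA]) = 6.36 + log(0.72/0.277)

pH = 6.78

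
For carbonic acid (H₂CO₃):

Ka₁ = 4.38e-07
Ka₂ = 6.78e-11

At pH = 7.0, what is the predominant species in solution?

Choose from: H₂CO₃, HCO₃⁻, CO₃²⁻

pKa₁ = 6.36, pKa₂ = 10.17. For a polyprotic acid the predominant species crosses at each pKa: below pKa_n the protonated form dominates, above it the deprotonated form does. At pH = 7.0, the predominant species is HCO₃⁻.

HCO₃⁻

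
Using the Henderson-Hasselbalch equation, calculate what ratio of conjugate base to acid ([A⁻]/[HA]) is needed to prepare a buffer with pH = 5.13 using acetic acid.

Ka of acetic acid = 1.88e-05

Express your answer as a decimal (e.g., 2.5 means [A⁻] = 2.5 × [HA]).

pKa = -log(1.88e-05) = 4.7258. pH = pKa + log([A⁻]/[HA]), so log([A⁻]/[HA]) = pH − pKa = 5.13 − 4.7258 = 0.4042. [A⁻]/[HA] = 10^(0.4042) = 2.54

[A⁻]/[HA] = 2.54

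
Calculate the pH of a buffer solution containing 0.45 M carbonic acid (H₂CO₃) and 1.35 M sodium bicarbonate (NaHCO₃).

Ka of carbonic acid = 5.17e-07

pKa = -log(5.17e-07) = 6.29. pH = pKa + log([A⁻]/[HA]) = 6.29 + log(1.35/0.45)

pH = 6.76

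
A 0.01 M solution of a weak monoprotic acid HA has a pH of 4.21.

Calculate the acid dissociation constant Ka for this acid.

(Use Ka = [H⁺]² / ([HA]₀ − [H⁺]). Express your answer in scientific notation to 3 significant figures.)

[H⁺] = 10^(−pH) = 10^(−4.21) = 6.166e-05 M. For HA ⇌ H⁺ + A⁻, Ka = [H⁺][A⁻]/[HA] = [H⁺]² / ([HA]₀ − [H⁺]) = (6.166e-05)² / (0.01 − 6.166e-05) = 3.83e-07.

K_a = 3.83e-07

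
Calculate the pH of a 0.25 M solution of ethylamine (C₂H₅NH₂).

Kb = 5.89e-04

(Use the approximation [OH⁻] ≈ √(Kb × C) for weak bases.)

[OH⁻] = √(Kb × C) = √(5.89e-04 × 0.25) = 1.2135e-02. pOH = 1.92, pH = 14 - pOH

pH = 12.08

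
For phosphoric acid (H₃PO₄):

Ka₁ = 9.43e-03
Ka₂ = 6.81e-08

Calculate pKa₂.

pKa₂ = -log(Ka₂) = -log(6.81e-08) = 7.17.

pK_{a2} = 7.17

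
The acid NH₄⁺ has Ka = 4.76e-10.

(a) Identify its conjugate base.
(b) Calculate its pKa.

(a) The conjugate base is formed by removing one H⁺ from NH₄⁺, giving NH₃. (b) pKa = -log(Ka) = -log(4.76e-10) = 9.32.

Conjugate base: NH₃; pK_a = 9.32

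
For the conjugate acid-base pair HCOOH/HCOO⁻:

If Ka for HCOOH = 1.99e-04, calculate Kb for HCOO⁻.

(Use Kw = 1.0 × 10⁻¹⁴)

For a conjugate pair Ka × Kb = Kw, so Kb = Kw/Ka = 1.0 × 10⁻¹⁴ / 1.99e-04 = 5.03e-11.

K_b = 5.03e-11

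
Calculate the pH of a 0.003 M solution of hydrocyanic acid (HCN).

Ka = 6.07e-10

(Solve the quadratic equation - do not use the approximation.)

x² + Ka×x - Ka×C = 0. Using quadratic formula: [H⁺] = 1.3491e-06

pH = 5.87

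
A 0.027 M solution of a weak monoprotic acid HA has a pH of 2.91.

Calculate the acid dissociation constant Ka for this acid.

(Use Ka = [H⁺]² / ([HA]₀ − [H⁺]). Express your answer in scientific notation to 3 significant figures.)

[H⁺] = 10^(−pH) = 10^(−2.91) = 1.230e-03 M. For HA ⇌ H⁺ + A⁻, Ka = [H⁺][A⁻]/[HA] = [H⁺]² / ([HA]₀ − [H⁺]) = (1.230e-03)² / (0.027 − 1.230e-03) = 5.87e-05.

K_a = 5.87e-05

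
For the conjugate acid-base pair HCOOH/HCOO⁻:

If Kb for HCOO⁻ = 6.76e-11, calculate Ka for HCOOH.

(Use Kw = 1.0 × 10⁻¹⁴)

For a conjugate pair Ka × Kb = Kw, so Ka = Kw/Kb = 1.0 × 10⁻¹⁴ / 6.76e-11 = 1.48e-04.

K_a = 1.48e-04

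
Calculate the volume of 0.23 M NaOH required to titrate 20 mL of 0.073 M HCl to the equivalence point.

At equivalence: moles acid = moles base. moles HCl = 0.073 × 20/1000 = 0.00146 mol. V_base = moles / 0.23 × 1000 = 6.3 mL.

V_{base} = 6.3 mL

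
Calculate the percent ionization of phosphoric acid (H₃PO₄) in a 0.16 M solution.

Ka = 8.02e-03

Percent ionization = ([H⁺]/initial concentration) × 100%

Using Ka equilibrium: x² + Ka×x - Ka×C = 0. Solving: [H⁺] = 3.2036e-02. Percent = (3.2036e-02/0.16) × 100

Percent ionization = 20%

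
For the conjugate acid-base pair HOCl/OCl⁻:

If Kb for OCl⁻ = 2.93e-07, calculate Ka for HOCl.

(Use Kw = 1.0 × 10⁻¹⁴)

For a conjugate pair Ka × Kb = Kw, so Ka = Kw/Kb = 1.0 × 10⁻¹⁴ / 2.93e-07 = 3.41e-08.

K_a = 3.41e-08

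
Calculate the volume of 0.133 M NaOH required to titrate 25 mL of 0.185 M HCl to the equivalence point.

At equivalence: moles acid = moles base. moles HCl = 0.185 × 25/1000 = 0.004625 mol. V_base = moles / 0.133 × 1000 = 34.8 mL.

V_{base} = 34.8 mL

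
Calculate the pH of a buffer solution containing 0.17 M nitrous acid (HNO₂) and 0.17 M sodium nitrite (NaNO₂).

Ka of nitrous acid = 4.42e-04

pKa = -log(4.42e-04) = 3.35. pH = pKa + log([A⁻]/[HA]) = 3.35 + log(0.17/0.17)

pH = 3.35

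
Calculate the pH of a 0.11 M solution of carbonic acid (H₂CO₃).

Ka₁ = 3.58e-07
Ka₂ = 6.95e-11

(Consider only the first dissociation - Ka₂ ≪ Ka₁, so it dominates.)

First dissociation dominates. From Ka₁ = [H⁺][HA⁻]/[H₂A], x² + Ka₁·x − Ka₁·C = 0 with C = 0.11 M and Ka₁ = 3.58e-07. Solving: [H⁺] = (−Ka₁ + √(Ka₁² + 4·Ka₁·C)) / 2 = 1.9827e-04 M. pH = -log(1.9827e-04) = 3.70.

pH = 3.70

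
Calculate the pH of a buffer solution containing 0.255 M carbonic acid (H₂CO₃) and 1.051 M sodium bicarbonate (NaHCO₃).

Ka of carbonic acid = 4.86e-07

pKa = -log(4.86e-07) = 6.31. pH = pKa + log([A⁻]/[HA]) = 6.31 + log(1.051/0.255)

pH = 6.93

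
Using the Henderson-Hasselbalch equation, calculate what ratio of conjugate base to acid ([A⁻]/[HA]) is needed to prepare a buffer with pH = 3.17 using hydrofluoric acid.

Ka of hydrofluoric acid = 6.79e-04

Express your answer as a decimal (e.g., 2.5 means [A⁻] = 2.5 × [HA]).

pKa = -log(6.79e-04) = 3.1681. pH = pKa + log([A⁻]/[HA]), so log([A⁻]/[HA]) = pH − pKa = 3.17 − 3.1681 = 0.0019. [A⁻]/[HA] = 10^(0.0019) = 1.00

[A⁻]/[HA] = 1.00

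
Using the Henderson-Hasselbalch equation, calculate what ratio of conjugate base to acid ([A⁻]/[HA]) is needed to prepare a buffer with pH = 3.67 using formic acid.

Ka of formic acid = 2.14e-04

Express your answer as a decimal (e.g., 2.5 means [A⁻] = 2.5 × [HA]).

pKa = -log(2.14e-04) = 3.6696. pH = pKa + log([A⁻]/[HA]), so log([A⁻]/[HA]) = pH − pKa = 3.67 − 3.6696 = 0.0004. [A⁻]/[HA] = 10^(0.0004) = 1.00

[A⁻]/[HA] = 1.00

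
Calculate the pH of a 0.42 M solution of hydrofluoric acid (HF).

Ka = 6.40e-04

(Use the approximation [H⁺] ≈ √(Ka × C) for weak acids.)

[H⁺] = √(Ka × C) = √(6.40e-04 × 0.42) = 1.6395e-02. pH = -log(1.6395e-02)

pH = 1.79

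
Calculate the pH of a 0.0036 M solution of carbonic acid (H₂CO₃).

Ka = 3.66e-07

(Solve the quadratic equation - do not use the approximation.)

x² + Ka×x - Ka×C = 0. Using quadratic formula: [H⁺] = 3.6116e-05

pH = 4.44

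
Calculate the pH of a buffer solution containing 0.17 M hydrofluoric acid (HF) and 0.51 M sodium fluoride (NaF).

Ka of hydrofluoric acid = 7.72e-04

pKa = -log(7.72e-04) = 3.11. pH = pKa + log([A⁻]/[HA]) = 3.11 + log(0.51/0.17)

pH = 3.59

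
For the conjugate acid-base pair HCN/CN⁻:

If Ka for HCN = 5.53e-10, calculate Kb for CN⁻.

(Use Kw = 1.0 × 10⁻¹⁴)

For a conjugate pair Ka × Kb = Kw, so Kb = Kw/Ka = 1.0 × 10⁻¹⁴ / 5.53e-10 = 1.81e-05.

K_b = 1.81e-05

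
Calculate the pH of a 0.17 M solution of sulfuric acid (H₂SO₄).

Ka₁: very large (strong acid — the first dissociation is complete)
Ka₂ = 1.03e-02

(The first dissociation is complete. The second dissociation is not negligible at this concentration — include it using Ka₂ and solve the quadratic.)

First dissociation is complete: [H⁺]₀ = [HSO₄⁻]₀ = C = 0.17 M. Second dissociation HSO₄⁻ ⇌ H⁺ + SO₄²⁻: let x = [SO₄²⁻]. Ka₂ = (C + x)·x / (C − x) = 1.03e-02 → x² + (C + Ka₂)·x − Ka₂·C = 0 → x² + 0.18030·x − 1.751e-03 = 0. x = (−0.18030 + √(0.18030² + 4 × 1.751e-03)) / 2 = 9.2382e-03 M. [H⁺] = C + x = 0.17 + 9.2382e-03 = 1.7924e-01 M. pH = -log(1.7924e-01) = 0.75.

pH = 0.75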